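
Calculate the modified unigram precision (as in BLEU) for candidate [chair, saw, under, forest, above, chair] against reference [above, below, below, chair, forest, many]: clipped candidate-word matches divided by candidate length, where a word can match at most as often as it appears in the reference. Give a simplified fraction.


Reference word counts: {'above': 1, 'below': 2, 'chair': 1, 'forest': 1, 'many': 1}
Checking each candidate word (with clipping):
  'chair' -> in reference (ref count 1, used 1/1) -> match (matches: 1)
  'saw' -> not in reference -> no match (matches: 1)
  'under' -> not in reference -> no match (matches: 1)
  'forest' -> in reference (ref count 1, used 1/1) -> match (matches: 2)
  'above' -> in reference (ref count 1, used 1/1) -> match (matches: 3)
  'chair' -> ref count 1 already used up (1/1) -> clipped, no match (matches: 3)
Clipped matches: 3, Candidate length: 6
Precision = 3/6 = 1/2

1/2


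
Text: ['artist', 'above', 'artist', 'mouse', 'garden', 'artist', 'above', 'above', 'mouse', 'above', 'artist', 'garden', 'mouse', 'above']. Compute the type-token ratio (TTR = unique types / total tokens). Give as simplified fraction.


Tokens: 14
Unique types: ('above', 'artist', 'garden', 'mouse') = 4
TTR = 4/14
Simplify: divide both by 2 -> 2/7
TTR = 2/7

2/7


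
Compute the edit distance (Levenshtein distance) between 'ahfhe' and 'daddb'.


Building DP table for s1='ahfhe' (len 5) and s2='daddb' (len 5):
       d  a  d  d  b
    0  1  2  3  4  5
  a 1  1  1  2  3  4
  h 2  2  2  2  3  4
  f 3  3  3  3  3  4
  h 4  4  4  4  4  4
  e 5  5  5  5  5  5
Edit distance = dp[5][5] = 5

5


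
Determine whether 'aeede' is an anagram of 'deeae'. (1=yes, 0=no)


Sort characters of 'aeede': 'adeee'
Sort characters of 'deeae': 'adeee'
Sorted forms match -> they ARE anagrams
Result: 1

1


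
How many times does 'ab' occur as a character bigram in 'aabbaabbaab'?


Scanning 'aabbaabbaab' for bigram 'ab':
  Position 0: 'aa' -> no
  Position 1: 'ab' -> MATCH
  Position 2: 'bb' -> no
  Position 3: 'ba' -> no
  Position 4: 'aa' -> no
  Position 5: 'ab' -> MATCH
  Position 6: 'bb' -> no
  Position 7: 'ba' -> no
  Position 8: 'aa' -> no
  Position 9: 'ab' -> MATCH
Total matches: 3

3


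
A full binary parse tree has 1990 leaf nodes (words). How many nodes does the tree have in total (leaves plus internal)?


Leaf nodes (terminals): 1990
Internal nodes = n - 1 = 1990 - 1 = 1989
Total = leaves + internal = 1990 + 1989 = 3979

3979


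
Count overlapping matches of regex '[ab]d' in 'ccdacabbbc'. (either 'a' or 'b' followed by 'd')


Pattern: [ab]d means either 'a' or 'b' followed by 'd'.
Scanning 'ccdacabbbc' position-by-position:
  Pos 0: window 'cc' -> no
  Pos 1: window 'cd' -> no
  Pos 2: window 'da' -> no
  Pos 3: window 'ac' -> no
  Pos 4: window 'ca' -> no
  Pos 5: window 'ab' -> no
  Pos 6: window 'bb' -> no
  Pos 7: window 'bb' -> no
  Pos 8: window 'bc' -> no
  Pos 9: window 'c' -> no
Total matches: 0

0


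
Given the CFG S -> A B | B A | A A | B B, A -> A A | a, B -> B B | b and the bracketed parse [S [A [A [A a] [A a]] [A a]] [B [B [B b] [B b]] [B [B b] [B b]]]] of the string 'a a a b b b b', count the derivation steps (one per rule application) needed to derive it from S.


Every bracketed nonterminal node [X ...] in the tree is produced by exactly one rule application.
Reading the tree off as a leftmost derivation:
  Step 1: S  =>  A B   (applied S -> A B)
  Step 2: A B  =>  A A B   (applied A -> A A)
  Step 3: A A B  =>  A A A B   (applied A -> A A)
  Step 4: A A A B  =>  a A A B   (applied A -> a)
  Step 5: a A A B  =>  a a A B   (applied A -> a)
  Step 6: a a A B  =>  a a a B   (applied A -> a)
  Step 7: a a a B  =>  a a a B B   (applied B -> B B)
  Step 8: a a a B B  =>  a a a B B B   (applied B -> B B)
  Step 9: a a a B B B  =>  a a a b B B   (applied B -> b)
  Step 10: a a a b B B  =>  a a a b b B   (applied B -> b)
  Step 11: a a a b b B  =>  a a a b b B B   (applied B -> B B)
  Step 12: a a a b b B B  =>  a a a b b b B   (applied B -> b)
  Step 13: a a a b b b B  =>  a a a b b b b   (applied B -> b)
Final yield: a a a b b b b
Total rewrite steps: 13

13


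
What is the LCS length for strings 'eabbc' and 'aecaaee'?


DP table for LCS of 'eabbc' and 'aecaaee':
       a  e  c  a  a  e  e
    0  0  0  0  0  0  0  0
  e 0  0  1  1  1  1  1  1
  a 0  1  1  1  2  2  2  2
  b 0  1  1  1  2  2  2  2
  b 0  1  1  1  2  2  2  2
  c 0  1  1  2  2  2  2  2
LCS: 'ea'
LCS length = 2

2


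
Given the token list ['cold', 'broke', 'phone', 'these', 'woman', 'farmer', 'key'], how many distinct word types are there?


Listing all tokens and tracking unique types:
  Token 1: 'cold' -> NEW (unique so far: 1)
  Token 2: 'broke' -> NEW (unique so far: 2)
  Token 3: 'phone' -> NEW (unique so far: 3)
  Token 4: 'these' -> NEW (unique so far: 4)
  Token 5: 'woman' -> NEW (unique so far: 5)
  Token 6: 'farmer' -> NEW (unique so far: 6)
  Token 7: 'key' -> NEW (unique so far: 7)
Unique types: ('broke', 'cold', 'farmer', 'key', 'phone', 'these', 'woman')
Vocabulary size: 7

7


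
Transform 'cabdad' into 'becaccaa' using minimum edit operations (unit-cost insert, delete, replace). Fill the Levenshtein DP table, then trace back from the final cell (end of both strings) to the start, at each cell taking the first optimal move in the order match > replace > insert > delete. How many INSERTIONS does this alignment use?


Edit distance = 5. Backtracking from cell (6, 8) with preference match > replace > insert > delete,
then listing the resulting alignment 'cabdad' -> 'becaccaa' left to right:
  Step 1: insert 'b' [insertion #1]
  Step 2: insert 'e' [insertion #2]
  Step 3: keep 'c'
  Step 4: keep 'a'
  Step 5: replace b->c
  Step 6: replace d->c
  Step 7: keep 'a'
  Step 8: replace d->a
Total insertions: 2

2


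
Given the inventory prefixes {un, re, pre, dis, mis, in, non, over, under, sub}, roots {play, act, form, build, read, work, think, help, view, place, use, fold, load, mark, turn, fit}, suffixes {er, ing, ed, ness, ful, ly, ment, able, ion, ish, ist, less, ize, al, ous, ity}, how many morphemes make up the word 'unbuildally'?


Segmenting 'unbuildally' against the inventory:
  'un' -> prefix (morpheme 1)
  'build' -> root (morpheme 2)
  'al' -> suffix (morpheme 3)
  'ly' -> suffix (morpheme 4)
Total morphemes: 4

4


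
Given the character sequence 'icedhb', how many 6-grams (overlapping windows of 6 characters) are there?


String 'icedhb' has length L = 6.
Number of overlapping n-grams = L - n + 1
Substituting: 6 - 6 + 1 = 1

1


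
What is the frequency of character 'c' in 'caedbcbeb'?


Scanning 'caedbcbeb' for 'c':
  Position 0: 'c' -> MATCH (count: 1)
  Position 5: 'c' -> MATCH (count: 2)
Total occurrences of 'c': 2

2


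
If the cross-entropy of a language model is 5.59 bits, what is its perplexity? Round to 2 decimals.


Perplexity formula: PP = 2^H
H = 5.59
PP = 2^5.59
Decompose: 2^5.59 = 2^5 * 2^0.59
2^5 = 32, 2^0.59 ~ 1.5052467
PP ~ 32 * 1.5052467 = 48.1678944
Rounded to 2 decimals: 48.17

48.17


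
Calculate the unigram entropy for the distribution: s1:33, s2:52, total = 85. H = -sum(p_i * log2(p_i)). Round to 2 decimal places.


Computing entropy H = -sum(p_i * log2(p_i)):
  s1: p = 33/85 = 0.3882, -p*log2(p) = 0.5299
  s2: p = 52/85 = 0.6118, -p*log2(p) = 0.4337
H = sum of terms = 0.9636
Rounded to 2 decimals: 0.96

0.96


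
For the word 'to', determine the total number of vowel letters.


Scanning each character of 'to':
  Position 1: 't' -> consonant (running count: 0)
  Position 2: 'o' -> vowel (running count: 1)
Total vowels: 1

1


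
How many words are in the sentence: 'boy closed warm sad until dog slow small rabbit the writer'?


Counting words by splitting on spaces:
  Word 1: 'boy'
  Word 2: 'closed'
  Word 3: 'warm'
  Word 4: 'sad'
  Word 5: 'until'
  Word 6: 'dog'
  Word 7: 'slow'
  Word 8: 'small'
  Word 9: 'rabbit'
  Word 10: 'the'
  Word 11: 'writer'
Total words: 11

11


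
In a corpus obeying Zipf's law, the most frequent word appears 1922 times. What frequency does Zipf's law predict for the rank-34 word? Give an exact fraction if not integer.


Zipf's law: freq(rank) = f1 / rank
f1 = 1922, rank = 34
freq = 1922 / 34
GCD(1922, 34) = 2
Simplified: 961/17

961/17


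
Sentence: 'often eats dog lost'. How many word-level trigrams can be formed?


Word trigrams from [4] words:
  Trigram 1: (often eats dog)
  Trigram 2: (eats dog lost)
Total word trigrams: 4 - 2 = 2

2


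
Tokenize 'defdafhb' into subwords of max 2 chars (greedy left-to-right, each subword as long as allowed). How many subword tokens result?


'defdafhb' has 8 characters.
Chunking with max size 2:
  Chunk 1: 'de' (positions 0-1)
  Chunk 2: 'fd' (positions 2-3)
  Chunk 3: 'af' (positions 4-5)
  Chunk 4: 'hb' (positions 6-7)
Total chunks: ceil(8 / 2) = 4

4


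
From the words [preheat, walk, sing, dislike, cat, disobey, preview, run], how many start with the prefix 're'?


Checking each word for prefix 're':
  'preheat' -> no (count: 0)
  'walk' -> no (count: 0)
  'sing' -> no (count: 0)
  'dislike' -> no (count: 0)
  'cat' -> no (count: 0)
  'disobey' -> no (count: 0)
  'preview' -> no (count: 0)
  'run' -> no (count: 0)
Total with prefix 're': 0

0


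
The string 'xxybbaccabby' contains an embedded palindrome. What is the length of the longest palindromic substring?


Scanning 'xxybbaccabby' for palindromic substrings.
Substring at positions 2-11: 'ybbaccabby'.
Check: reverse('ybbaccabby') = 'ybbaccabby' -> palindrome confirmed.
Neighbouring characters ('x' / '-') break symmetry, so it cannot extend further.
No longer palindromic substring exists; longest length = 10

10


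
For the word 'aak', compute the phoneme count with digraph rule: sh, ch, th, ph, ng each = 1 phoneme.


Parsing 'aak' greedily, digraphs first:
  'a' -> vowel phoneme (phonemes so far: 1)
  'a' -> vowel phoneme (phonemes so far: 2)
  'k' -> consonant phoneme (phonemes so far: 3)
Total phonemes: 3

3


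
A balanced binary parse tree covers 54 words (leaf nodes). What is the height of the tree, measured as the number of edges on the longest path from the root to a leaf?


In a balanced binary tree with n leaves the deepest leaf is ceil(log2(n)) edges below the root.
log2(54) = 5.7549
ceil(5.7549) = 6
height (edges) = 6

6


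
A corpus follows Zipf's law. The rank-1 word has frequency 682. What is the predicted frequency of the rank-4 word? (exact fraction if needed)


Zipf's law: freq(rank) = f1 / rank
f1 = 682, rank = 4
freq = 682 / 4
GCD(682, 4) = 2
Simplified: 341/2

341/2


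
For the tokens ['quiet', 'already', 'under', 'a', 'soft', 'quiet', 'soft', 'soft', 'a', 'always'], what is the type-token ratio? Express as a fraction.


Tokens: 10
Unique types: ('a', 'already', 'always', 'quiet', 'soft', 'under') = 6
TTR = 6/10
Simplify: divide both by 2 -> 3/5
TTR = 3/5

3/5


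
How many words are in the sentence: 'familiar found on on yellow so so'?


Counting words by splitting on spaces:
  Word 1: 'familiar'
  Word 2: 'found'
  Word 3: 'on'
  Word 4: 'on'
  Word 5: 'yellow'
  Word 6: 'so'
  Word 7: 'so'
Total words: 7

7


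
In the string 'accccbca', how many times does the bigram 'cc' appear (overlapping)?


Scanning 'accccbca' for bigram 'cc':
  Position 0: 'ac' -> no
  Position 1: 'cc' -> MATCH
  Position 2: 'cc' -> MATCH
  Position 3: 'cc' -> MATCH
  Position 4: 'cb' -> no
  Position 5: 'bc' -> no
  Position 6: 'ca' -> no
Total matches: 3

3


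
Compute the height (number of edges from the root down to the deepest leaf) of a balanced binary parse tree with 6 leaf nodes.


In a balanced binary tree with n leaves the deepest leaf is ceil(log2(n)) edges below the root.
log2(6) = 2.5850
ceil(2.5850) = 3
height (edges) = 3

3


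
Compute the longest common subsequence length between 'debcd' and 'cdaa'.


DP table for LCS of 'debcd' and 'cdaa':
       c  d  a  a
    0  0  0  0  0
  d 0  0  1  1  1
  e 0  0  1  1  1
  b 0  0  1  1  1
  c 0  1  1  1  1
  d 0  1  2  2  2
LCS: 'cd'
LCS length = 2

2


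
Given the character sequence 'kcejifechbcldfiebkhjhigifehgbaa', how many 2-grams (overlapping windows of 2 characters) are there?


String 'kcejifechbcldfiebkhjhigifehgbaa' has length L = 31.
Number of overlapping n-grams = L - n + 1
Substituting: 31 - 2 + 1 = 30

30


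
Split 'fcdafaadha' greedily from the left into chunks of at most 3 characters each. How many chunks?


'fcdafaadha' has 10 characters.
Chunking with max size 3:
  Chunk 1: 'fcd' (positions 0-2)
  Chunk 2: 'afa' (positions 3-5)
  Chunk 3: 'adh' (positions 6-8)
  Chunk 4: 'a' (positions 9-9)
Total chunks: ceil(10 / 3) = 4

4


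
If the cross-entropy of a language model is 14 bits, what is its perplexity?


Perplexity formula: PP = 2^H
H = 14
PP = 2^14
PP = 2^14 = 16384

16384


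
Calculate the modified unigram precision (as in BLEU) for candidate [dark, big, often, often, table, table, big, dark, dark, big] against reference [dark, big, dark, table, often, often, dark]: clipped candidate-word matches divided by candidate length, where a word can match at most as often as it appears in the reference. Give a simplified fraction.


Reference word counts: {'big': 1, 'dark': 3, 'often': 2, 'table': 1}
Checking each candidate word (with clipping):
  'dark' -> in reference (ref count 3, used 1/3) -> match (matches: 1)
  'big' -> in reference (ref count 1, used 1/1) -> match (matches: 2)
  'often' -> in reference (ref count 2, used 1/2) -> match (matches: 3)
  'often' -> in reference (ref count 2, used 2/2) -> match (matches: 4)
  'table' -> in reference (ref count 1, used 1/1) -> match (matches: 5)
  'table' -> ref count 1 already used up (1/1) -> clipped, no match (matches: 5)
  'big' -> ref count 1 already used up (1/1) -> clipped, no match (matches: 5)
  'dark' -> in reference (ref count 3, used 2/3) -> match (matches: 6)
  'dark' -> in reference (ref count 3, used 3/3) -> match (matches: 7)
  'big' -> ref count 1 already used up (1/1) -> clipped, no match (matches: 7)
Clipped matches: 7, Candidate length: 10
Precision = 7/10

7/10


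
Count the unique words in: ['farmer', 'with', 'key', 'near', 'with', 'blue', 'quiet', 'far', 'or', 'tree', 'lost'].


Listing all tokens and tracking unique types:
  Token 1: 'farmer' -> NEW (unique so far: 1)
  Token 2: 'with' -> NEW (unique so far: 2)
  Token 3: 'key' -> NEW (unique so far: 3)
  Token 4: 'near' -> NEW (unique so far: 4)
  Token 5: 'with' -> duplicate (unique so far: 4)
  Token 6: 'blue' -> NEW (unique so far: 5)
  Token 7: 'quiet' -> NEW (unique so far: 6)
  Token 8: 'far' -> NEW (unique so far: 7)
  Token 9: 'or' -> NEW (unique so far: 8)
  Token 10: 'tree' -> NEW (unique so far: 9)
  Token 11: 'lost' -> NEW (unique so far: 10)
Unique types: ('blue', 'far', 'farmer', 'key', 'lost', 'near', 'or', 'quiet', 'tree', 'with')
Vocabulary size: 10

10


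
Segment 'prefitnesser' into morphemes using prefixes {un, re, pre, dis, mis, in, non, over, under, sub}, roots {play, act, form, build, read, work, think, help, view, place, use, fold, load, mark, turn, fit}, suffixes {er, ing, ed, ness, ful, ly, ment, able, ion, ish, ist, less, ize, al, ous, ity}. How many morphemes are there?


Segmenting 'prefitnesser' against the inventory:
  'pre' -> prefix (morpheme 1)
  'fit' -> root (morpheme 2)
  'ness' -> suffix (morpheme 3)
  'er' -> suffix (morpheme 4)
Total morphemes: 4

4


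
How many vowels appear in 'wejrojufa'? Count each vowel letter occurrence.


Scanning each character of 'wejrojufa':
  Position 1: 'w' -> consonant (running count: 0)
  Position 2: 'e' -> vowel (running count: 1)
  Position 3: 'j' -> consonant (running count: 1)
  Position 4: 'r' -> consonant (running count: 1)
  Position 5: 'o' -> vowel (running count: 2)
  Position 6: 'j' -> consonant (running count: 2)
  Position 7: 'u' -> vowel (running count: 3)
  Position 8: 'f' -> consonant (running count: 3)
  Position 9: 'a' -> vowel (running count: 4)
Total vowels: 4

4


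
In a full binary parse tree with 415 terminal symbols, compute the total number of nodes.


Leaf nodes (terminals): 415
Internal nodes = n - 1 = 415 - 1 = 414
Total = leaves + internal = 415 + 414 = 829

829


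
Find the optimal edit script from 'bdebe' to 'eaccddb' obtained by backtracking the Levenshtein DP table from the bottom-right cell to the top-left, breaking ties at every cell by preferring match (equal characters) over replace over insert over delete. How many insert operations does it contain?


Edit distance = 6. Backtracking from cell (5, 7) with preference match > replace > insert > delete,
then listing the resulting alignment 'bdebe' -> 'eaccddb' left to right:
  Step 1: insert 'e' [insertion #1]
  Step 2: insert 'a' [insertion #2]
  Step 3: insert 'c' [insertion #3]
  Step 4: replace b->c
  Step 5: keep 'd'
  Step 6: replace e->d
  Step 7: keep 'b'
  Step 8: delete 'e'
Total insertions: 3

3


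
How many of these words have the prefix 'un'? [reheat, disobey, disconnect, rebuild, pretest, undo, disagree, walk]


Checking each word for prefix 'un':
  'reheat' -> no (count: 0)
  'disobey' -> no (count: 0)
  'disconnect' -> no (count: 0)
  'rebuild' -> no (count: 0)
  'pretest' -> no (count: 0)
  'undo' -> YES, starts with 'un' (count: 1)
  'disagree' -> no (count: 1)
  'walk' -> no (count: 1)
Total with prefix 'un': 1

1


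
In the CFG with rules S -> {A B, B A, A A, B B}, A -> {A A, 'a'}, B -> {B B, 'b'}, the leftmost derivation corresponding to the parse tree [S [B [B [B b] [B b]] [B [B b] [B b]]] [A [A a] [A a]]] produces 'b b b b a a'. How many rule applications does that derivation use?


Every bracketed nonterminal node [X ...] in the tree is produced by exactly one rule application.
Reading the tree off as a leftmost derivation:
  Step 1: S  =>  B A   (applied S -> B A)
  Step 2: B A  =>  B B A   (applied B -> B B)
  Step 3: B B A  =>  B B B A   (applied B -> B B)
  Step 4: B B B A  =>  b B B A   (applied B -> b)
  Step 5: b B B A  =>  b b B A   (applied B -> b)
  Step 6: b b B A  =>  b b B B A   (applied B -> B B)
  Step 7: b b B B A  =>  b b b B A   (applied B -> b)
  Step 8: b b b B A  =>  b b b b A   (applied B -> b)
  Step 9: b b b b A  =>  b b b b A A   (applied A -> A A)
  Step 10: b b b b A A  =>  b b b b a A   (applied A -> a)
  Step 11: b b b b a A  =>  b b b b a a   (applied A -> a)
Final yield: b b b b a a
Total rewrite steps: 11

11


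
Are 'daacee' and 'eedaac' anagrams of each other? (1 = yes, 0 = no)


Sort characters of 'daacee': 'aacdee'
Sort characters of 'eedaac': 'aacdee'
Sorted forms match -> they ARE anagrams
Result: 1

1


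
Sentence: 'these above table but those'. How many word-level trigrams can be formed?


Word trigrams from [5] words:
  Trigram 1: (these above table)
  Trigram 2: (above table but)
  Trigram 3: (table but those)
Total word trigrams: 5 - 2 = 3

3


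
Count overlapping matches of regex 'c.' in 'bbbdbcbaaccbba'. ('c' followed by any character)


Pattern: c. means 'c' followed by any character.
Scanning 'bbbdbcbaaccbba' position-by-position:
  Pos 0: window 'bb' -> no
  Pos 1: window 'bb' -> no
  Pos 2: window 'bd' -> no
  Pos 3: window 'db' -> no
  Pos 4: window 'bc' -> no
  Pos 5: window 'cb' -> MATCH
  Pos 6: window 'ba' -> no
  Pos 7: window 'aa' -> no
  Pos 8: window 'ac' -> no
  Pos 9: window 'cc' -> MATCH
  Pos 10: window 'cb' -> MATCH
  Pos 11: window 'bb' -> no
  Pos 12: window 'ba' -> no
  Pos 13: window 'a' -> no
Total matches: 3

3


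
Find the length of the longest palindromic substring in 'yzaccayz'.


Scanning 'yzaccayz' for palindromic substrings.
Substring at positions 2-5: 'acca'.
Check: reverse('acca') = 'acca' -> palindrome confirmed.
Neighbouring characters ('z' / 'y') break symmetry, so it cannot extend further.
No longer palindromic substring exists; longest length = 4

4


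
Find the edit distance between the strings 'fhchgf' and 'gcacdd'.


Building DP table for s1='fhchgf' (len 6) and s2='gcacdd' (len 6):
       g  c  a  c  d  d
    0  1  2  3  4  5  6
  f 1  1  2  3  4  5  6
  h 2  2  2  3  4  5  6
  c 3  3  2  3  3  4  5
  h 4  4  3  3  4  4  5
  g 5  4  4  4  4  5  5
  f 6  5  5  5  5  5  6
Edit distance = dp[6][6] = 6

6


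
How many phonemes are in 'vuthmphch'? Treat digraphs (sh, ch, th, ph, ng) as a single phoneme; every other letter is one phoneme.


Parsing 'vuthmphch' greedily, digraphs first:
  'v' -> consonant phoneme (phonemes so far: 1)
  'u' -> vowel phoneme (phonemes so far: 2)
  'th' -> digraph (1 consonant phoneme) (phonemes so far: 3)
  'm' -> consonant phoneme (phonemes so far: 4)
  'ph' -> digraph (1 consonant phoneme) (phonemes so far: 5)
  'ch' -> digraph (1 consonant phoneme) (phonemes so far: 6)
Total phonemes: 6

6


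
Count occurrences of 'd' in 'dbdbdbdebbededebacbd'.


Scanning 'dbdbdbdebbededebacbd' for 'd':
  Position 0: 'd' -> MATCH (count: 1)
  Position 2: 'd' -> MATCH (count: 2)
  Position 4: 'd' -> MATCH (count: 3)
  Position 6: 'd' -> MATCH (count: 4)
  Position 11: 'd' -> MATCH (count: 5)
  Position 13: 'd' -> MATCH (count: 6)
  Position 19: 'd' -> MATCH (count: 7)
Total occurrences of 'd': 7

7


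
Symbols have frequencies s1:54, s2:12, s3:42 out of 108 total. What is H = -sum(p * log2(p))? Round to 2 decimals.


Computing entropy H = -sum(p_i * log2(p_i)):
  s1: p = 54/108 = 0.5000, -p*log2(p) = 0.5000
  s2: p = 12/108 = 0.1111, -p*log2(p) = 0.3522
  s3: p = 42/108 = 0.3889, -p*log2(p) = 0.5299
H = sum of terms = 1.3821
Rounded to 2 decimals: 1.38

1.38


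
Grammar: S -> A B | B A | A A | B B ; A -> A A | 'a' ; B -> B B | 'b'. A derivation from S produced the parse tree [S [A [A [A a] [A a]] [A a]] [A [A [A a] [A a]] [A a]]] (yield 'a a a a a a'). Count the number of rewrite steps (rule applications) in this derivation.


Every bracketed nonterminal node [X ...] in the tree is produced by exactly one rule application.
Reading the tree off as a leftmost derivation:
  Step 1: S  =>  A A   (applied S -> A A)
  Step 2: A A  =>  A A A   (applied A -> A A)
  Step 3: A A A  =>  A A A A   (applied A -> A A)
  Step 4: A A A A  =>  a A A A   (applied A -> a)
  Step 5: a A A A  =>  a a A A   (applied A -> a)
  Step 6: a a A A  =>  a a a A   (applied A -> a)
  Step 7: a a a A  =>  a a a A A   (applied A -> A A)
  Step 8: a a a A A  =>  a a a A A A   (applied A -> A A)
  Step 9: a a a A A A  =>  a a a a A A   (applied A -> a)
  Step 10: a a a a A A  =>  a a a a a A   (applied A -> a)
  Step 11: a a a a a A  =>  a a a a a a   (applied A -> a)
Final yield: a a a a a a
Total rewrite steps: 11

11


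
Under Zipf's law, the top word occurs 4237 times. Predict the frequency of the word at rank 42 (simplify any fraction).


Zipf's law: freq(rank) = f1 / rank
f1 = 4237, rank = 42
freq = 4237 / 42
GCD(4237, 42) = 1
Simplified: 4237/42

4237/42


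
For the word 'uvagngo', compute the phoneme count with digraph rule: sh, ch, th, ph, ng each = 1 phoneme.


Parsing 'uvagngo' greedily, digraphs first:
  'u' -> vowel phoneme (phonemes so far: 1)
  'v' -> consonant phoneme (phonemes so far: 2)
  'a' -> vowel phoneme (phonemes so far: 3)
  'g' -> consonant phoneme (phonemes so far: 4)
  'ng' -> digraph (1 consonant phoneme) (phonemes so far: 5)
  'o' -> vowel phoneme (phonemes so far: 6)
Total phonemes: 6

6


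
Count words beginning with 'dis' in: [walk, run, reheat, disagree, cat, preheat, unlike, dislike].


Checking each word for prefix 'dis':
  'walk' -> no (count: 0)
  'run' -> no (count: 0)
  'reheat' -> no (count: 0)
  'disagree' -> YES, starts with 'dis' (count: 1)
  'cat' -> no (count: 1)
  'preheat' -> no (count: 1)
  'unlike' -> no (count: 1)
  'dislike' -> YES, starts with 'dis' (count: 2)
Total with prefix 'dis': 2

2


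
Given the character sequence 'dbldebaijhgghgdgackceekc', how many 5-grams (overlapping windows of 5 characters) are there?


String 'dbldebaijhgghgdgackceekc' has length L = 24.
Number of overlapping n-grams = L - n + 1
Substituting: 24 - 5 + 1 = 20

20


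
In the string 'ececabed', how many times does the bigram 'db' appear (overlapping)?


Scanning 'ececabed' for bigram 'db':
  Position 0: 'ec' -> no
  Position 1: 'ce' -> no
  Position 2: 'ec' -> no
  Position 3: 'ca' -> no
  Position 4: 'ab' -> no
  Position 5: 'be' -> no
  Position 6: 'ed' -> no
Total matches: 0

0


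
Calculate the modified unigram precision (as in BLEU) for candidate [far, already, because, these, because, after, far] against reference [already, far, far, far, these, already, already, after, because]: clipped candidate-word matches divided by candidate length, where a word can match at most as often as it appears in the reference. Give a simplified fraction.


Reference word counts: {'after': 1, 'already': 3, 'because': 1, 'far': 3, 'these': 1}
Checking each candidate word (with clipping):
  'far' -> in reference (ref count 3, used 1/3) -> match (matches: 1)
  'already' -> in reference (ref count 3, used 1/3) -> match (matches: 2)
  'because' -> in reference (ref count 1, used 1/1) -> match (matches: 3)
  'these' -> in reference (ref count 1, used 1/1) -> match (matches: 4)
  'because' -> ref count 1 already used up (1/1) -> clipped, no match (matches: 4)
  'after' -> in reference (ref count 1, used 1/1) -> match (matches: 5)
  'far' -> in reference (ref count 3, used 2/3) -> match (matches: 6)
Clipped matches: 6, Candidate length: 7
Precision = 6/7

6/7


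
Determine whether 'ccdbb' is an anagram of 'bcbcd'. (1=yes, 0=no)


Sort characters of 'ccdbb': 'bbccd'
Sort characters of 'bcbcd': 'bbccd'
Sorted forms match -> they ARE anagrams
Result: 1

1


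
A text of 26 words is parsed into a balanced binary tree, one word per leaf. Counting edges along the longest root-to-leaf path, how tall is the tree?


In a balanced binary tree with n leaves the deepest leaf is ceil(log2(n)) edges below the root.
log2(26) = 4.7004
ceil(4.7004) = 5
height (edges) = 5

5


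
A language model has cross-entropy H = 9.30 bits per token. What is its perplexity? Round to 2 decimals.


Perplexity formula: PP = 2^H
H = 9.30
PP = 2^9.30
Decompose: 2^9.30 = 2^9 * 2^0.30
2^9 = 512, 2^0.30 ~ 1.2311444
PP ~ 512 * 1.2311444 = 630.3459328
Rounded to 2 decimals: 630.35

630.35


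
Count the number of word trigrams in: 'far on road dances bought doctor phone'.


Word trigrams from [7] words:
  Trigram 1: (far on road)
  Trigram 2: (on road dances)
  Trigram 3: (road dances bought)
  Trigram 4: (dances bought doctor)
  Trigram 5: (bought doctor phone)
Total word trigrams: 7 - 2 = 5

5


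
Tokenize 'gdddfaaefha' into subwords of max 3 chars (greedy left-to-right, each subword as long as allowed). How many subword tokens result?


'gdddfaaefha' has 11 characters.
Chunking with max size 3:
  Chunk 1: 'gdd' (positions 0-2)
  Chunk 2: 'dfa' (positions 3-5)
  Chunk 3: 'aef' (positions 6-8)
  Chunk 4: 'ha' (positions 9-10)
Total chunks: ceil(11 / 3) = 4

4


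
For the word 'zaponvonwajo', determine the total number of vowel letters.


Scanning each character of 'zaponvonwajo':
  Position 1: 'z' -> consonant (running count: 0)
  Position 2: 'a' -> vowel (running count: 1)
  Position 3: 'p' -> consonant (running count: 1)
  Position 4: 'o' -> vowel (running count: 2)
  Position 5: 'n' -> consonant (running count: 2)
  Position 6: 'v' -> consonant (running count: 2)
  Position 7: 'o' -> vowel (running count: 3)
  Position 8: 'n' -> consonant (running count: 3)
  Position 9: 'w' -> consonant (running count: 3)
  Position 10: 'a' -> vowel (running count: 4)
  Position 11: 'j' -> consonant (running count: 4)
  Position 12: 'o' -> vowel (running count: 5)
Total vowels: 5

5


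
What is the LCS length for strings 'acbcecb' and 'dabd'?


DP table for LCS of 'acbcecb' and 'dabd':
       d  a  b  d
    0  0  0  0  0
  a 0  0  1  1  1
  c 0  0  1  1  1
  b 0  0  1  2  2
  c 0  0  1  2  2
  e 0  0  1  2  2
  c 0  0  1  2  2
  b 0  0  1  2  2
LCS: 'ab'
LCS length = 2

2


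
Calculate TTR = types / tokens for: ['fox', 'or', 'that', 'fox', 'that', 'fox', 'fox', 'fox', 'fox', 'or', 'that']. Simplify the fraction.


Tokens: 11
Unique types: ('fox', 'or', 'that') = 3
TTR = 3/11
Already in lowest terms.

3/11


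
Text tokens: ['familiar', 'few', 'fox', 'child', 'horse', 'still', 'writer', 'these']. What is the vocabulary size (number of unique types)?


Listing all tokens and tracking unique types:
  Token 1: 'familiar' -> NEW (unique so far: 1)
  Token 2: 'few' -> NEW (unique so far: 2)
  Token 3: 'fox' -> NEW (unique so far: 3)
  Token 4: 'child' -> NEW (unique so far: 4)
  Token 5: 'horse' -> NEW (unique so far: 5)
  Token 6: 'still' -> NEW (unique so far: 6)
  Token 7: 'writer' -> NEW (unique so far: 7)
  Token 8: 'these' -> NEW (unique so far: 8)
Unique types: ('child', 'familiar', 'few', 'fox', 'horse', 'still', 'these', 'writer')
Vocabulary size: 8

8


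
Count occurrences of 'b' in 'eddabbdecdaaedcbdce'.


Scanning 'eddabbdecdaaedcbdce' for 'b':
  Position 4: 'b' -> MATCH (count: 1)
  Position 5: 'b' -> MATCH (count: 2)
  Position 15: 'b' -> MATCH (count: 3)
Total occurrences of 'b': 3

3


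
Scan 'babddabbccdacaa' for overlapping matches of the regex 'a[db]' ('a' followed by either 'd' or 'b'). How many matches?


Pattern: a[db] means 'a' followed by either 'd' or 'b'.
Scanning 'babddabbccdacaa' position-by-position:
  Pos 0: window 'ba' -> no
  Pos 1: window 'ab' -> MATCH
  Pos 2: window 'bd' -> no
  Pos 3: window 'dd' -> no
  Pos 4: window 'da' -> no
  Pos 5: window 'ab' -> MATCH
  Pos 6: window 'bb' -> no
  Pos 7: window 'bc' -> no
  Pos 8: window 'cc' -> no
  Pos 9: window 'cd' -> no
  Pos 10: window 'da' -> no
  Pos 11: window 'ac' -> no
  Pos 12: window 'ca' -> no
  Pos 13: window 'aa' -> no
  Pos 14: window 'a' -> no
Total matches: 2

2


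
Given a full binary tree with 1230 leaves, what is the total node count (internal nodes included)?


Leaf nodes (terminals): 1230
Internal nodes = n - 1 = 1230 - 1 = 1229
Total = leaves + internal = 1230 + 1229 = 2459

2459


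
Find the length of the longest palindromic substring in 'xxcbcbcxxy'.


Scanning 'xxcbcbcxxy' for palindromic substrings.
Substring at positions 0-8: 'xxcbcbcxx'.
Check: reverse('xxcbcbcxx') = 'xxcbcbcxx' -> palindrome confirmed.
Neighbouring characters ('-' / 'y') break symmetry, so it cannot extend further.
No longer palindromic substring exists; longest length = 9

9


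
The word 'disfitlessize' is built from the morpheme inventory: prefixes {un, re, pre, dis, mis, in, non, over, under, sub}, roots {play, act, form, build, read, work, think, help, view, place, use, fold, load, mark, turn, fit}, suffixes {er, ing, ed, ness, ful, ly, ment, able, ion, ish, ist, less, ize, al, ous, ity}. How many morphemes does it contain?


Segmenting 'disfitlessize' against the inventory:
  'dis' -> prefix (morpheme 1)
  'fit' -> root (morpheme 2)
  'less' -> suffix (morpheme 3)
  'ize' -> suffix (morpheme 4)
Total morphemes: 4

4


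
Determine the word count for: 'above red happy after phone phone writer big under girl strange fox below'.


Counting words by splitting on spaces:
  Word 1: 'above'
  Word 2: 'red'
  Word 3: 'happy'
  Word 4: 'after'
  Word 5: 'phone'
  Word 6: 'phone'
  Word 7: 'writer'
  Word 8: 'big'
  Word 9: 'under'
  Word 10: 'girl'
  Word 11: 'strange'
  Word 12: 'fox'
  Word 13: 'below'
Total words: 13

13


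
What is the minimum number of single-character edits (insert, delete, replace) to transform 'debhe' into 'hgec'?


Building DP table for s1='debhe' (len 5) and s2='hgec' (len 4):
       h  g  e  c
    0  1  2  3  4
  d 1  1  2  3  4
  e 2  2  2  2  3
  b 3  3  3  3  3
  h 4  3  4  4  4
  e 5  4  4  4  5
Edit distance = dp[5][4] = 5

5


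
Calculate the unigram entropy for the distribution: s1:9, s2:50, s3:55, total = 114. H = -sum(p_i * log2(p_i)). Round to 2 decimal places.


Computing entropy H = -sum(p_i * log2(p_i)):
  s1: p = 9/114 = 0.0789, -p*log2(p) = 0.2892
  s2: p = 50/114 = 0.4386, -p*log2(p) = 0.5215
  s3: p = 55/114 = 0.4825, -p*log2(p) = 0.5073
H = sum of terms = 1.3180
Rounded to 2 decimals: 1.32

1.32


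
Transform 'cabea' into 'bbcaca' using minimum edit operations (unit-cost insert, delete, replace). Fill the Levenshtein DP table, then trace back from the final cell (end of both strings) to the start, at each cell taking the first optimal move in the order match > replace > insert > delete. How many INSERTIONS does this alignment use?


Edit distance = 4. Backtracking from cell (5, 6) with preference match > replace > insert > delete,
then listing the resulting alignment 'cabea' -> 'bbcaca' left to right:
  Step 1: insert 'b' [insertion #1]
  Step 2: insert 'b' [insertion #2]
  Step 3: keep 'c'
  Step 4: keep 'a'
  Step 5: delete 'b'
  Step 6: replace e->c
  Step 7: keep 'a'
Total insertions: 2

2


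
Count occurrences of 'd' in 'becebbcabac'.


Scanning 'becebbcabac' for 'd':
  No matches found.
Total occurrences of 'd': 0

0


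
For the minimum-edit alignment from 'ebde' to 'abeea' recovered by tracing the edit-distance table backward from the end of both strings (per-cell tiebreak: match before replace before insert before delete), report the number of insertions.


Edit distance = 3. Backtracking from cell (4, 5) with preference match > replace > insert > delete,
then listing the resulting alignment 'ebde' -> 'abeea' left to right:
  Step 1: replace e->a
  Step 2: keep 'b'
  Step 3: replace d->e
  Step 4: keep 'e'
  Step 5: insert 'a' [insertion #1]
Total insertions: 1

1


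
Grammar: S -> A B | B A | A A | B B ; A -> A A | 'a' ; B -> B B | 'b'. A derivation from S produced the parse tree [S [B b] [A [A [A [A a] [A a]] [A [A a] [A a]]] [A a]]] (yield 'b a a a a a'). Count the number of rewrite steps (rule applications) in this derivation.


Every bracketed nonterminal node [X ...] in the tree is produced by exactly one rule application.
Reading the tree off as a leftmost derivation:
  Step 1: S  =>  B A   (applied S -> B A)
  Step 2: B A  =>  b A   (applied B -> b)
  Step 3: b A  =>  b A A   (applied A -> A A)
  Step 4: b A A  =>  b A A A   (applied A -> A A)
  Step 5: b A A A  =>  b A A A A   (applied A -> A A)
  Step 6: b A A A A  =>  b a A A A   (applied A -> a)
  Step 7: b a A A A  =>  b a a A A   (applied A -> a)
  Step 8: b a a A A  =>  b a a A A A   (applied A -> A A)
  Step 9: b a a A A A  =>  b a a a A A   (applied A -> a)
  Step 10: b a a a A A  =>  b a a a a A   (applied A -> a)
  Step 11: b a a a a A  =>  b a a a a a   (applied A -> a)
Final yield: b a a a a a
Total rewrite steps: 11

11


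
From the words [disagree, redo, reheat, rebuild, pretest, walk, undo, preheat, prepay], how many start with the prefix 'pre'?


Checking each word for prefix 'pre':
  'disagree' -> no (count: 0)
  'redo' -> no (count: 0)
  'reheat' -> no (count: 0)
  'rebuild' -> no (count: 0)
  'pretest' -> YES, starts with 'pre' (count: 1)
  'walk' -> no (count: 1)
  'undo' -> no (count: 1)
  'preheat' -> YES, starts with 'pre' (count: 2)
  'prepay' -> YES, starts with 'pre' (count: 3)
Total with prefix 'pre': 3

3


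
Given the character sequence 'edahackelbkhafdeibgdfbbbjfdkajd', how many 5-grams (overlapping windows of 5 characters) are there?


String 'edahackelbkhafdeibgdfbbbjfdkajd' has length L = 31.
Number of overlapping n-grams = L - n + 1
Substituting: 31 - 5 + 1 = 27

27


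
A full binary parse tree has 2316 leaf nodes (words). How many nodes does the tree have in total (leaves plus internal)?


Leaf nodes (terminals): 2316
Internal nodes = n - 1 = 2316 - 1 = 2315
Total = leaves + internal = 2316 + 2315 = 4631

4631


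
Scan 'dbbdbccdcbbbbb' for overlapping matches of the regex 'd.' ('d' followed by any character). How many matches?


Pattern: d. means 'd' followed by any character.
Scanning 'dbbdbccdcbbbbb' position-by-position:
  Pos 0: window 'db' -> MATCH
  Pos 1: window 'bb' -> no
  Pos 2: window 'bd' -> no
  Pos 3: window 'db' -> MATCH
  Pos 4: window 'bc' -> no
  Pos 5: window 'cc' -> no
  Pos 6: window 'cd' -> no
  Pos 7: window 'dc' -> MATCH
  Pos 8: window 'cb' -> no
  Pos 9: window 'bb' -> no
  Pos 10: window 'bb' -> no
  Pos 11: window 'bb' -> no
  Pos 12: window 'bb' -> no
  Pos 13: window 'b' -> no
Total matches: 3

3


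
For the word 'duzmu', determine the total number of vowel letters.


Scanning each character of 'duzmu':
  Position 1: 'd' -> consonant (running count: 0)
  Position 2: 'u' -> vowel (running count: 1)
  Position 3: 'z' -> consonant (running count: 1)
  Position 4: 'm' -> consonant (running count: 1)
  Position 5: 'u' -> vowel (running count: 2)
Total vowels: 2

2


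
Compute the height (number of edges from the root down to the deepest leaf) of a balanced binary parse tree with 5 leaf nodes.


In a balanced binary tree with n leaves the deepest leaf is ceil(log2(n)) edges below the root.
log2(5) = 2.3219
ceil(2.3219) = 3
height (edges) = 3

3


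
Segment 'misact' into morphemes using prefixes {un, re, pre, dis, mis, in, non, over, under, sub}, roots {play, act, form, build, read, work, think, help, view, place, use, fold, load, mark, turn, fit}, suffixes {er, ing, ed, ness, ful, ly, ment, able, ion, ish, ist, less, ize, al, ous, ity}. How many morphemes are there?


Segmenting 'misact' against the inventory:
  'mis' -> prefix (morpheme 1)
  'act' -> root (morpheme 2)
Total morphemes: 2

2


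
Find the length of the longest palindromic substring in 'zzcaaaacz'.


Scanning 'zzcaaaacz' for palindromic substrings.
Substring at positions 1-8: 'zcaaaacz'.
Check: reverse('zcaaaacz') = 'zcaaaacz' -> palindrome confirmed.
Neighbouring characters ('z' / '-') break symmetry, so it cannot extend further.
No longer palindromic substring exists; longest length = 8

8


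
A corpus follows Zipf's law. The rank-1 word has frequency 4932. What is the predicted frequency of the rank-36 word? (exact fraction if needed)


Zipf's law: freq(rank) = f1 / rank
f1 = 4932, rank = 36
freq = 4932 / 36
= 137

137


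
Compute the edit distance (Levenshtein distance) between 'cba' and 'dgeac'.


Building DP table for s1='cba' (len 3) and s2='dgeac' (len 5):
       d  g  e  a  c
    0  1  2  3  4  5
  c 1  1  2  3  4  4
  b 2  2  2  3  4  5
  a 3  3  3  3  3  4
Edit distance = dp[3][5] = 4

4


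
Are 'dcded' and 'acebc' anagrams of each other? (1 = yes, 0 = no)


Sort characters of 'dcded': 'cddde'
Sort characters of 'acebc': 'abcce'
Sorted forms differ -> they are NOT anagrams
Result: 0

0


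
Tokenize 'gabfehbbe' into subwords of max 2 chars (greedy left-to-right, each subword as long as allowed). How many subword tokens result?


'gabfehbbe' has 9 characters.
Chunking with max size 2:
  Chunk 1: 'ga' (positions 0-1)
  Chunk 2: 'bf' (positions 2-3)
  Chunk 3: 'eh' (positions 4-5)
  Chunk 4: 'bb' (positions 6-7)
  Chunk 5: 'e' (positions 8-8)
Total chunks: ceil(9 / 2) = 5

5


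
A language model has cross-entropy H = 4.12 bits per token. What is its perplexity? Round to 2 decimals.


Perplexity formula: PP = 2^H
H = 4.12
PP = 2^4.12
Decompose: 2^4.12 = 2^4 * 2^0.12
2^4 = 16, 2^0.12 ~ 1.0867349
PP ~ 16 * 1.0867349 = 17.3877584
Rounded to 2 decimals: 17.39

17.39


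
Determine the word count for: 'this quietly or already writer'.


Counting words by splitting on spaces:
  Word 1: 'this'
  Word 2: 'quietly'
  Word 3: 'or'
  Word 4: 'already'
  Word 5: 'writer'
Total words: 5

5


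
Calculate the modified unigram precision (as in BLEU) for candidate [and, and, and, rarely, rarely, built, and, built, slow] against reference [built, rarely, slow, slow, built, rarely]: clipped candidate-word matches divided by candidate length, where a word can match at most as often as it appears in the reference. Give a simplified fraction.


Reference word counts: {'built': 2, 'rarely': 2, 'slow': 2}
Checking each candidate word (with clipping):
  'and' -> not in reference -> no match (matches: 0)
  'and' -> not in reference -> no match (matches: 0)
  'and' -> not in reference -> no match (matches: 0)
  'rarely' -> in reference (ref count 2, used 1/2) -> match (matches: 1)
  'rarely' -> in reference (ref count 2, used 2/2) -> match (matches: 2)
  'built' -> in reference (ref count 2, used 1/2) -> match (matches: 3)
  'and' -> not in reference -> no match (matches: 3)
  'built' -> in reference (ref count 2, used 2/2) -> match (matches: 4)
  'slow' -> in reference (ref count 2, used 1/2) -> match (matches: 5)
Clipped matches: 5, Candidate length: 9
Precision = 5/9

5/9
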